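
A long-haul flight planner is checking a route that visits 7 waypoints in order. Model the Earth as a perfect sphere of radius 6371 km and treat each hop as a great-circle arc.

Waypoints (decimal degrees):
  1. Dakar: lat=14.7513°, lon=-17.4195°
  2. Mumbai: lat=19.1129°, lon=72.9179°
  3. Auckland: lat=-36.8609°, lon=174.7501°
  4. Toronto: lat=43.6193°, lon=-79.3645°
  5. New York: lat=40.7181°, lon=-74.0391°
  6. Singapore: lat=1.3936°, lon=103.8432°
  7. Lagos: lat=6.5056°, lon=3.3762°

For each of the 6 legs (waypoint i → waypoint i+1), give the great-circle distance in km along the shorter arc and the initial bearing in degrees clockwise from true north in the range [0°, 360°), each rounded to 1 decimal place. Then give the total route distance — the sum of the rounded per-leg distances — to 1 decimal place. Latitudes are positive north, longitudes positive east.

Leg 1: dist=9510.2 km, bearing=71.4°
Leg 2: dist=12295.4 km, bearing=123.2°
Leg 3: dist=13890.0 km, bearing=58.1°
Leg 4: dist=544.5 km, bearing=124.5°
Leg 5: dist=15327.6 km, bearing=3.2°
Leg 6: dist=11145.7 km, bearing=276.9°
Total: 62713.4 km

Leg 1: φ1=0.2574588, φ2=0.3335830, Δφ=0.0761243, Δλ=1.5766851 rad; a=sin²(Δφ/2)+cosφ1·cosφ2·sin²(Δλ/2)=0.4610045187; c=2·atan2(√a, √(1-a))=1.492726083; dist=6371·c=9510.158 ≈ 9510.2 km; running total=9510.2 km
Leg 1 bearing: y=sinΔλ·cosφ2=0.94485883, x=cosφ1·sinφ2-sinφ1·cosφ2·cosΔλ=0.31805533; θ=atan2(y, x)=71.3959° ≈ 71.4°
Leg 2: φ1=0.3335830, φ2=-0.6433441, Δφ=-0.9769271, Δλ=1.7773072 rad; a=sin²(Δφ/2)+cosφ1·cosφ2·sin²(Δλ/2)=0.6757149567; c=2·atan2(√a, √(1-a))=1.929894329; dist=6371·c=12295.357 ≈ 12295.4 km; running total=21805.6 km
Leg 2 bearing: y=sinΔλ·cosφ2=0.78309406, x=cosφ1·sinφ2-sinφ1·cosφ2·cosΔλ=-0.51308938; θ=atan2(y, x)=123.2331° ≈ 123.2°
Leg 3: φ1=-0.6433441, φ2=0.7613004, Δφ=1.4046445, Δλ=-4.4351364 rad; a=sin²(Δφ/2)+cosφ1·cosφ2·sin²(Δλ/2)=0.7861860237; c=2·atan2(√a, √(1-a))=2.180192033; dist=6371·c=13890.003 ≈ 13890.0 km; running total=35695.6 km
Leg 3 bearing: y=sinΔλ·cosφ2=0.69629306, x=cosφ1·sinφ2-sinφ1·cosφ2·cosΔλ=0.43308915; θ=atan2(y, x)=58.1187° ≈ 58.1°
Leg 4: φ1=0.7613004, φ2=0.7106649, Δφ=-0.0506355, Δλ=0.0929458 rad; a=sin²(Δφ/2)+cosφ1·cosφ2·sin²(Δλ/2)=0.0018250292; c=2·atan2(√a, √(1-a))=0.085466731; dist=6371·c=544.509 ≈ 544.5 km; running total=36240.1 km
Leg 4 bearing: y=sinΔλ·cosφ2=0.07034484, x=cosφ1·sinφ2-sinφ1·cosφ2·cosΔλ=-0.04835698; θ=atan2(y, x)=124.5057° ≈ 124.5°
Leg 5: φ1=0.7106649, φ2=0.0243229, Δφ=-0.6863420, Δλ=3.1046318 rad; a=sin²(Δφ/2)+cosφ1·cosφ2·sin²(Δλ/2)=0.8706607149; c=2·atan2(√a, √(1-a))=2.405833453; dist=6371·c=15327.565 ≈ 15327.6 km; running total=51567.7 km
Leg 5 bearing: y=sinΔλ·cosφ2=0.03694149, x=cosφ1·sinφ2-sinφ1·cosφ2·cosΔλ=0.67013272; θ=atan2(y, x)=3.1553° ≈ 3.2°
Leg 6: φ1=0.0243229, φ2=0.1135441, Δφ=0.0892212, Δλ=-1.7534799 rad; a=sin²(Δφ/2)+cosφ1·cosφ2·sin²(Δλ/2)=0.5888452317; c=2·atan2(√a, √(1-a))=1.749435395; dist=6371·c=11145.653 ≈ 11145.7 km; running total=62713.4 km
Leg 6 bearing: y=sinΔλ·cosφ2=-0.97702764, x=cosφ1·sinφ2-sinφ1·cosφ2·cosΔλ=0.11765665; θ=atan2(y, x)=-83.1333° <0 so +360° → 276.8667° ≈ 276.9°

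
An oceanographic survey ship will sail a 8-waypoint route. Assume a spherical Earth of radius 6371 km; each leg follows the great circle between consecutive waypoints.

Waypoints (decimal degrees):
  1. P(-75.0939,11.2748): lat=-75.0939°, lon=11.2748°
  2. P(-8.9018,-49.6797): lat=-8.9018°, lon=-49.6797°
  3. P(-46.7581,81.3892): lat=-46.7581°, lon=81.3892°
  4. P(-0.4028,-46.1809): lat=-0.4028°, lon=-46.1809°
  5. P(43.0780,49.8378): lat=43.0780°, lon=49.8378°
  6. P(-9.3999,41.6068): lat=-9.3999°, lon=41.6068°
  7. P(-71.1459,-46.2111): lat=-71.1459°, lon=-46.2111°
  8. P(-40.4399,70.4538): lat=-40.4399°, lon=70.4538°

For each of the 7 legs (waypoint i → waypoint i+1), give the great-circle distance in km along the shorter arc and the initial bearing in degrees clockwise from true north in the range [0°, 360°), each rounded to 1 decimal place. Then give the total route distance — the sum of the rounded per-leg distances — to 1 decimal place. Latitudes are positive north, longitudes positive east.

Leg 1: dist=8246.4 km, bearing=296.1°
Leg 2: dist=12163.2 km, bearing=146.8°
Leg 3: dist=12717.1 km, bearing=240.5°
Leg 4: dist=10526.6 km, bearing=46.8°
Leg 5: dist=5894.7 km, bearing=190.2°
Leg 6: dist=8940.5 km, bearing=199.1°
Leg 7: dist=6646.1 km, bearing=128.1°
Total: 65134.6 km

Leg 1: φ1=-1.3106358, φ2=-0.1553657, Δφ=1.1552701, Δλ=-1.0638567 rad; a=sin²(Δφ/2)+cosφ1·cosφ2·sin²(Δλ/2)=0.3635405784; c=2·atan2(√a, √(1-a))=1.294370572; dist=6371·c=8246.435 ≈ 8246.4 km; running total=8246.4 km
Leg 1 bearing: y=sinΔλ·cosφ2=-0.86370428, x=cosφ1·sinφ2-sinφ1·cosφ2·cosΔλ=0.42371006; θ=atan2(y, x)=-63.8687° <0 so +360° → 296.1313° ≈ 296.1°
Leg 2: φ1=-0.1553657, φ2=-0.8160828, Δφ=-0.6607171, Δλ=2.2875839 rad; a=sin²(Δφ/2)+cosφ1·cosφ2·sin²(Δλ/2)=0.6659645315; c=2·atan2(√a, √(1-a))=1.909144174; dist=6371·c=12163.158 ≈ 12163.2 km; running total=20409.6 km
Leg 2 bearing: y=sinΔλ·cosφ2=0.51649559, x=cosφ1·sinφ2-sinφ1·cosφ2·cosΔλ=-0.78933858; θ=atan2(y, x)=146.8017° ≈ 146.8°
Leg 3: φ1=-0.8160828, φ2=-0.0070302, Δφ=0.8090526, Δλ=-2.2265183 rad; a=sin²(Δφ/2)+cosφ1·cosφ2·sin²(Δλ/2)=0.7062917011; c=2·atan2(√a, √(1-a))=1.996084611; dist=6371·c=12717.055 ≈ 12717.1 km; running total=33126.7 km
Leg 3 bearing: y=sinΔλ·cosφ2=-0.79258836, x=cosφ1·sinφ2-sinφ1·cosφ2·cosΔλ=-0.44897509; θ=atan2(y, x)=-119.5301° <0 so +360° → 240.4699° ≈ 240.5°
Leg 4: φ1=-0.0070302, φ2=0.7518529, Δφ=0.7588831, Δλ=1.6758425 rad; a=sin²(Δφ/2)+cosφ1·cosφ2·sin²(Δλ/2)=0.5406934404; c=2·atan2(√a, √(1-a))=1.652273325; dist=6371·c=10526.633 ≈ 10526.6 km; running total=43653.3 km
Leg 4 bearing: y=sinΔλ·cosφ2=0.72639828, x=cosφ1·sinφ2-sinφ1·cosφ2·cosΔλ=0.68243807; θ=atan2(y, x)=46.7872° ≈ 46.8°
Leg 5: φ1=0.7518529, φ2=-0.1640592, Δφ=-0.9159121, Δλ=-0.1436581 rad; a=sin²(Δφ/2)+cosφ1·cosφ2·sin²(Δλ/2)=0.1991778697; c=2·atan2(√a, √(1-a))=0.925238304; dist=6371·c=5894.693 ≈ 5894.7 km; running total=49548.0 km
Leg 5 bearing: y=sinΔλ·cosφ2=-0.14124209, x=cosφ1·sinφ2-sinφ1·cosφ2·cosΔλ=-0.78617737; θ=atan2(y, x)=-169.8151° <0 so +360° → 190.1849° ≈ 190.2°
Leg 6: φ1=-0.1640592, φ2=-1.2417302, Δφ=-1.0776710, Δλ=-1.5327115 rad; a=sin²(Δφ/2)+cosφ1·cosφ2·sin²(Δλ/2)=0.4166498597; c=2·atan2(√a, √(1-a))=1.403314157; dist=6371·c=8940.514 ≈ 8940.5 km; running total=58488.5 km
Leg 6 bearing: y=sinΔλ·cosφ2=-0.32292506, x=cosφ1·sinφ2-sinφ1·cosφ2·cosΔλ=-0.93162783; θ=atan2(y, x)=-160.8824° <0 so +360° → 199.1176° ≈ 199.1°
Leg 7: φ1=-1.2417302, φ2=-0.7058094, Δφ=0.5359208, Δλ=2.0361866 rad; a=sin²(Δφ/2)+cosφ1·cosφ2·sin²(Δλ/2)=0.2482649894; c=2·atan2(√a, √(1-a))=1.043186060; dist=6371·c=6646.138 ≈ 6646.1 km; running total=65134.6 km
Leg 7 bearing: y=sinΔλ·cosφ2=0.68014252, x=cosφ1·sinφ2-sinφ1·cosφ2·cosΔλ=-0.53284528; θ=atan2(y, x)=128.0763° ≈ 128.1°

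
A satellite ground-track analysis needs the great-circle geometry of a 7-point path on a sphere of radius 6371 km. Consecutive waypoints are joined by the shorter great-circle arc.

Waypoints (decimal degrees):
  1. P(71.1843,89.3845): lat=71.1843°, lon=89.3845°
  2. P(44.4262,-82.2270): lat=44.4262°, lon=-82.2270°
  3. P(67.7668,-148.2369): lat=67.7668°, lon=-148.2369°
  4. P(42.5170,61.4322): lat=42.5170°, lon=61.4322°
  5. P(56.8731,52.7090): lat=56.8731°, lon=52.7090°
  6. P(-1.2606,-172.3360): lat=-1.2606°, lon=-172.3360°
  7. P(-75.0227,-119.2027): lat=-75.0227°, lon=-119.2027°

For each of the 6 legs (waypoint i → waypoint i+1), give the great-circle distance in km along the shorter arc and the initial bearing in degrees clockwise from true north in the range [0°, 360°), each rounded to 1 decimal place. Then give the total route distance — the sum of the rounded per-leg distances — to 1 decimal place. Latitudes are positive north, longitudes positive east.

Leg 1: dist=7142.4 km, bearing=353.4°
Leg 2: dist=4528.8 km, bearing=328.0°
Leg 3: dist=7501.9 km, bearing=336.7°
Leg 4: dist=1712.0 km, bearing=341.8°
Leg 5: dist=12660.3 km, bearing=50.7°
Leg 6: dist=8878.7 km, bearing=167.9°
Total: 42424.1 km

Leg 1: φ1=1.2424004, φ2=0.7753835, Δφ=-0.4670169, Δλ=-2.9951857 rad; a=sin²(Δφ/2)+cosφ1·cosφ2·sin²(Δλ/2)=0.2826424057; c=2·atan2(√a, √(1-a))=1.121074332; dist=6371·c=7142.365 ≈ 7142.4 km; running total=7142.4 km
Leg 1 bearing: y=sinΔλ·cosφ2=-0.10418378, x=cosφ1·sinφ2-sinφ1·cosφ2·cosΔλ=0.89452135; θ=atan2(y, x)=-6.6432° <0 so +360° → 353.3568° ≈ 353.4°
Leg 2: φ1=0.7753835, φ2=1.1827538, Δφ=0.4073703, Δλ=-1.1520901 rad; a=sin²(Δφ/2)+cosφ1·cosφ2·sin²(Δλ/2)=0.1210939398; c=2·atan2(√a, √(1-a))=0.710842985; dist=6371·c=4528.781 ≈ 4528.8 km; running total=11671.2 km
Leg 2 bearing: y=sinΔλ·cosφ2=-0.34569138, x=cosφ1·sinφ2-sinφ1·cosφ2·cosΔλ=0.55336991; θ=atan2(y, x)=-31.9931° <0 so +360° → 328.0069° ≈ 328.0°
Leg 3: φ1=1.1827538, φ2=0.7420616, Δφ=-0.4406921, Δλ=3.6594161 rad; a=sin²(Δφ/2)+cosφ1·cosφ2·sin²(Δλ/2)=0.3083831338; c=2·atan2(√a, √(1-a))=1.177501531; dist=6371·c=7501.862 ≈ 7501.9 km; running total=19173.1 km
Leg 3 bearing: y=sinΔλ·cosφ2=-0.36484577, x=cosφ1·sinφ2-sinφ1·cosφ2·cosΔλ=0.84853961; θ=atan2(y, x)=-23.2662° <0 so +360° → 336.7338° ≈ 336.7°
Leg 4: φ1=0.7420616, φ2=0.9926229, Δφ=0.2505612, Δλ=-0.1522486 rad; a=sin²(Δφ/2)+cosφ1·cosφ2·sin²(Δλ/2)=0.0179430233; c=2·atan2(√a, √(1-a))=0.268710845; dist=6371·c=1711.957 ≈ 1712.0 km; running total=20885.1 km
Leg 4 bearing: y=sinΔλ·cosφ2=-0.08288204, x=cosφ1·sinφ2-sinφ1·cosφ2·cosΔλ=0.25221985; θ=atan2(y, x)=-18.1911° <0 so +360° → 341.8089° ≈ 341.8°
Leg 5: φ1=0.9926229, φ2=-0.0220016, Δφ=-1.0146245, Δλ=-3.9277762 rad; a=sin²(Δφ/2)+cosφ1·cosφ2·sin²(Δλ/2)=0.7022287155; c=2·atan2(√a, √(1-a))=1.987181821; dist=6371·c=12660.335 ≈ 12660.3 km; running total=33545.4 km
Leg 5 bearing: y=sinΔλ·cosφ2=0.70749065, x=cosφ1·sinφ2-sinφ1·cosφ2·cosΔλ=0.57954393; θ=atan2(y, x)=50.6772° ≈ 50.7°
Leg 6: φ1=-0.0220016, φ2=-1.3093931, Δφ=-1.2873915, Δλ=0.9273510 rad; a=sin²(Δφ/2)+cosφ1·cosφ2·sin²(Δλ/2)=0.4118673954; c=2·atan2(√a, √(1-a))=1.393605372; dist=6371·c=8878.660 ≈ 8878.7 km; running total=42424.1 km
Leg 6 bearing: y=sinΔλ·cosφ2=0.20675772, x=cosφ1·sinφ2-sinφ1·cosφ2·cosΔλ=-0.96238341; θ=atan2(y, x)=167.8749° ≈ 167.9°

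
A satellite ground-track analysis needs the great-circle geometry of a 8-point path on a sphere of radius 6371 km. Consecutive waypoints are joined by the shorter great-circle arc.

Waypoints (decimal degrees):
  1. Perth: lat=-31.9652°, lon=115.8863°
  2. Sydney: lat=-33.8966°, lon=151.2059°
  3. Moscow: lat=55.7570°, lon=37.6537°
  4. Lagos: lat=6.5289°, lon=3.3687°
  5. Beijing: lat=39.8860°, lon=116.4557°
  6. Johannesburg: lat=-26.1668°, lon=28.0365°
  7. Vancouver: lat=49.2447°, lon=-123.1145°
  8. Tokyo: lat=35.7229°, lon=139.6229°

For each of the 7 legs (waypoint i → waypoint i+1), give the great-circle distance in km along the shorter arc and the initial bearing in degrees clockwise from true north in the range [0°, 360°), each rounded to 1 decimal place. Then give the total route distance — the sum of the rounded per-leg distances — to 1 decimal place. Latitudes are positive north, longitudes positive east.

Leg 1: dist=3287.2 km, bearing=103.4°
Leg 2: dist=14496.0 km, bearing=317.4°
Leg 3: dist=6252.1 km, bearing=222.3°
Leg 4: dist=11460.1 km, bearing=46.4°
Leg 5: dist=11708.3 km, bearing=248.5°
Leg 6: dist=16447.3 km, bearing=323.6°
Leg 7: dist=7556.6 km, bearing=299.7°
Total: 71207.6 km

Leg 1: φ1=-0.5578980, φ2=-0.5916073, Δφ=-0.0337093, Δλ=0.6164433 rad; a=sin²(Δφ/2)+cosφ1·cosφ2·sin²(Δλ/2)=0.0650902847; c=2·atan2(√a, √(1-a))=0.515960116; dist=6371·c=3287.182 ≈ 3287.2 km; running total=3287.2 km
Leg 1 bearing: y=sinΔλ·cosφ2=0.47987976, x=cosφ1·sinφ2-sinφ1·cosφ2·cosΔλ=-0.11458434; θ=atan2(y, x)=103.4295° ≈ 103.4°
Leg 2: φ1=-0.5916073, φ2=0.9731432, Δφ=1.5647505, Δλ=-1.9818598 rad; a=sin²(Δφ/2)+cosφ1·cosφ2·sin²(Δλ/2)=0.8238289138; c=2·atan2(√a, √(1-a))=2.275302738; dist=6371·c=14495.954 ≈ 14496.0 km; running total=17783.2 km
Leg 2 bearing: y=sinΔλ·cosφ2=-0.51582868, x=cosφ1·sinφ2-sinφ1·cosφ2·cosΔλ=0.56076743; θ=atan2(y, x)=-42.6098° <0 so +360° → 317.3902° ≈ 317.4°
Leg 3: φ1=0.9731432, φ2=0.1139508, Δφ=-0.8591924, Δλ=-0.5983861 rad; a=sin²(Δφ/2)+cosφ1·cosφ2·sin²(Δλ/2)=0.2220444093; c=2·atan2(√a, √(1-a))=0.981337593; dist=6371·c=6252.102 ≈ 6252.1 km; running total=24035.3 km
Leg 3 bearing: y=sinΔλ·cosφ2=-0.55965649, x=cosφ1·sinφ2-sinφ1·cosφ2·cosΔλ=-0.61461157; θ=atan2(y, x)=-137.6795° <0 so +360° → 222.3205° ≈ 222.3°
Leg 4: φ1=0.1139508, φ2=0.6961420, Δφ=0.5821912, Δλ=1.9737405 rad; a=sin²(Δφ/2)+cosφ1·cosφ2·sin²(Δλ/2)=0.6130115116; c=2·atan2(√a, √(1-a))=1.798789436; dist=6371·c=11460.087 ≈ 11460.1 km; running total=35495.4 km
Leg 4 bearing: y=sinΔλ·cosφ2=0.70586743, x=cosφ1·sinφ2-sinφ1·cosφ2·cosΔλ=0.67131569; θ=atan2(y, x)=46.4372° ≈ 46.4°
Leg 5: φ1=0.6961420, φ2=-0.4566968, Δφ=-1.1528388, Δλ=-1.5432062 rad; a=sin²(Δφ/2)+cosφ1·cosφ2·sin²(Δλ/2)=0.6318945514; c=2·atan2(√a, √(1-a))=1.837744672; dist=6371·c=11708.271 ≈ 11708.3 km; running total=47203.7 km
Leg 5 bearing: y=sinΔλ·cosφ2=-0.89717247, x=cosφ1·sinφ2-sinφ1·cosφ2·cosΔλ=-0.35425537; θ=atan2(y, x)=-111.5470° <0 so +360° → 248.4530° ≈ 248.5°
Leg 6: φ1=-0.4566968, φ2=0.8594822, Δφ=1.3161790, Δλ=-2.6380826 rad; a=sin²(Δφ/2)+cosφ1·cosφ2·sin²(Δλ/2)=0.9236281468; c=2·atan2(√a, √(1-a))=2.581594880; dist=6371·c=16447.341 ≈ 16447.3 km; running total=63651.0 km
Leg 6 bearing: y=sinΔλ·cosφ2=-0.31499230, x=cosφ1·sinφ2-sinφ1·cosφ2·cosΔλ=0.42771091; θ=atan2(y, x)=-36.3702° <0 so +360° → 323.6298° ≈ 323.6°
Leg 7: φ1=0.8594822, φ2=0.6234822, Δφ=-0.2359999, Δλ=4.5856327 rad; a=sin²(Δφ/2)+cosφ1·cosφ2·sin²(Δλ/2)=0.3123600484; c=2·atan2(√a, √(1-a))=1.186097597; dist=6371·c=7556.628 ≈ 7556.6 km; running total=71207.6 km
Leg 7 bearing: y=sinΔλ·cosφ2=-0.80533690, x=cosφ1·sinφ2-sinφ1·cosφ2·cosΔλ=0.45890900; θ=atan2(y, x)=-60.3240° <0 so +360° → 299.6760° ≈ 299.7°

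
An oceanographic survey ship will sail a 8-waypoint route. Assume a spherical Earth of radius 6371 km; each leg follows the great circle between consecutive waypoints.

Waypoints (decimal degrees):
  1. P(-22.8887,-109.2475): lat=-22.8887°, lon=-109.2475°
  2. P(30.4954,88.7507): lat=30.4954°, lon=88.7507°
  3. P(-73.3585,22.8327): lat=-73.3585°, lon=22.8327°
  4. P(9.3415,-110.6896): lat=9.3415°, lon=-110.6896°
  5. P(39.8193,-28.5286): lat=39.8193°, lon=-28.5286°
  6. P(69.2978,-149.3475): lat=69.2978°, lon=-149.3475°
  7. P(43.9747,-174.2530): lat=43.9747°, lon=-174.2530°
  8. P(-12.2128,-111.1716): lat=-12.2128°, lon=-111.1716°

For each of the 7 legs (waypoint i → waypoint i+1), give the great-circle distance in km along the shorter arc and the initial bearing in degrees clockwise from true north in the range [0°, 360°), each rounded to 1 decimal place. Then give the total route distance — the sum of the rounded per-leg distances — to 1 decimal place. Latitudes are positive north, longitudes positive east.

Leg 1: dist=18040.5 km, bearing=299.2°
Leg 2: dist=12529.0 km, bearing=196.5°
Leg 3: dist=12286.4 km, bearing=229.8°
Leg 4: dist=8677.1 km, bearing=51.1°
Leg 5: dist=6962.9 km, bearing=340.0°
Leg 6: dist=3149.8 km, bearing=219.7°
Leg 7: dist=8909.2 km, bearing=117.8°
Total: 70554.9 km

Leg 1: φ1=-0.3994832, φ2=0.5322451, Δφ=0.9317283, Δλ=3.4557205 rad; a=sin²(Δφ/2)+cosφ1·cosφ2·sin²(Δλ/2)=0.9761776345; c=2·atan2(√a, √(1-a))=2.831663793; dist=6371·c=18040.530 ≈ 18040.5 km; running total=18040.5 km
Leg 1 bearing: y=sinΔλ·cosφ2=-0.26624490, x=cosφ1·sinφ2-sinφ1·cosφ2·cosΔλ=0.14877196; θ=atan2(y, x)=-60.8045° <0 so +360° → 299.1955° ≈ 299.2°
Leg 2: φ1=0.5322451, φ2=-1.2803474, Δφ=-1.8125925, Δλ=-1.1504861 rad; a=sin²(Δφ/2)+cosφ1·cosφ2·sin²(Δλ/2)=0.6927611417; c=2·atan2(√a, √(1-a))=1.966570122; dist=6371·c=12529.018 ≈ 12529.0 km; running total=30569.5 km
Leg 2 bearing: y=sinΔλ·cosφ2=-0.26145638, x=cosφ1·sinφ2-sinφ1·cosφ2·cosΔλ=-0.88488029; θ=atan2(y, x)=-163.5391° <0 so +360° → 196.4609° ≈ 196.5°
Leg 3: φ1=-1.2803474, φ2=0.1630399, Δφ=1.4433873, Δλ=-2.3304038 rad; a=sin²(Δφ/2)+cosφ1·cosφ2·sin²(Δλ/2)=0.6750590197; c=2·atan2(√a, √(1-a))=1.928493443; dist=6371·c=12286.432 ≈ 12286.4 km; running total=42855.9 km
Leg 3 bearing: y=sinΔλ·cosφ2=-0.71549034, x=cosφ1·sinφ2-sinφ1·cosφ2·cosΔλ=-0.60455846; θ=atan2(y, x)=-130.1964° <0 so +360° → 229.8036° ≈ 229.8°
Leg 4: φ1=0.1630399, φ2=0.6949779, Δφ=0.5319380, Δλ=1.4339800 rad; a=sin²(Δφ/2)+cosφ1·cosφ2·sin²(Δλ/2)=0.3963444168; c=2·atan2(√a, √(1-a))=1.361970717; dist=6371·c=8677.115 ≈ 8677.1 km; running total=51533.0 km
Leg 4 bearing: y=sinΔλ·cosφ2=0.76089044, x=cosφ1·sinφ2-sinφ1·cosφ2·cosΔλ=0.61487219; θ=atan2(y, x)=51.0585° ≈ 51.1°
Leg 5: φ1=0.6949779, φ2=1.2094748, Δφ=0.5144969, Δλ=-2.1086876 rad; a=sin²(Δφ/2)+cosφ1·cosφ2·sin²(Δλ/2)=0.2700433873; c=2·atan2(√a, √(1-a))=1.092898854; dist=6371·c=6962.859 ≈ 6962.9 km; running total=58495.9 km
Leg 5 bearing: y=sinΔλ·cosφ2=-0.30359184, x=cosφ1·sinφ2-sinφ1·cosφ2·cosΔλ=0.83445301; θ=atan2(y, x)=-19.9925° <0 so +360° → 340.0075° ≈ 340.0°
Leg 6: φ1=1.2094748, φ2=0.7675033, Δφ=-0.4419715, Δλ=-0.4346830 rad; a=sin²(Δφ/2)+cosφ1·cosφ2·sin²(Δλ/2)=0.0598741828; c=2·atan2(√a, √(1-a))=0.494404080; dist=6371·c=3149.848 ≈ 3149.8 km; running total=61645.7 km
Leg 6 bearing: y=sinΔλ·cosφ2=-0.30305959, x=cosφ1·sinφ2-sinφ1·cosφ2·cosΔλ=-0.36511908; θ=atan2(y, x)=-140.3063° <0 so +360° → 219.6937° ≈ 219.7°
Leg 7: φ1=0.7675033, φ2=-0.2131536, Δφ=-0.9806569, Δλ=1.1009781 rad; a=sin²(Δφ/2)+cosφ1·cosφ2·sin²(Δλ/2)=0.4142274831; c=2·atan2(√a, √(1-a))=1.398398590; dist=6371·c=8909.197 ≈ 8909.2 km; running total=70554.9 km
Leg 7 bearing: y=sinΔλ·cosφ2=0.87147136, x=cosφ1·sinφ2-sinφ1·cosφ2·cosΔλ=-0.45946705; θ=atan2(y, x)=117.7996° ≈ 117.8°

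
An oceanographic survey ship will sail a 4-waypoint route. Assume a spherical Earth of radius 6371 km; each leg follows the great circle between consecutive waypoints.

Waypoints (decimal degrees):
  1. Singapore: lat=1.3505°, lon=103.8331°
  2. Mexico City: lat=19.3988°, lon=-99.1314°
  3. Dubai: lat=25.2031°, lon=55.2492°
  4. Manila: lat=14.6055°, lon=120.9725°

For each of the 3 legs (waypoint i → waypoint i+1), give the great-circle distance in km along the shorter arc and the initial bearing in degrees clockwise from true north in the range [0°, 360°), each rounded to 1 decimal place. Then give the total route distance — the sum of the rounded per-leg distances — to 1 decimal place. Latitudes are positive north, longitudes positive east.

Leg 1: dist=16608.3 km, bearing=46.2°
Leg 2: dist=14334.1 km, bearing=30.2°
Leg 3: dist=6909.3 km, bearing=86.2°
Total: 37851.7 km

Leg 1: φ1=0.0235707, φ2=0.3385729, Δφ=0.3150023, Δλ=-3.5423988 rad; a=sin²(Δφ/2)+cosφ1·cosφ2·sin²(Δλ/2)=0.9302031549; c=2·atan2(√a, √(1-a))=2.606862761; dist=6371·c=16608.323 ≈ 16608.3 km; running total=16608.3 km
Leg 1 bearing: y=sinΔλ·cosφ2=0.36801114, x=cosφ1·sinφ2-sinφ1·cosφ2·cosΔλ=0.35251777; θ=atan2(y, x)=46.2318° ≈ 46.2°
Leg 2: φ1=0.3385729, φ2=0.4398771, Δφ=0.1013041, Δλ=2.6944498 rad; a=sin²(Δφ/2)+cosφ1·cosφ2·sin²(Δλ/2)=0.8140490056; c=2·atan2(√a, √(1-a))=2.249902826; dist=6371·c=14334.131 ≈ 14334.1 km; running total=30942.4 km
Leg 2 bearing: y=sinΔλ·cosφ2=0.39122918, x=cosφ1·sinφ2-sinφ1·cosφ2·cosΔλ=0.67263111; θ=atan2(y, x)=30.1840° ≈ 30.2°
Leg 3: φ1=0.4398771, φ2=0.2549141, Δφ=-0.1849630, Δλ=1.1470880 rad; a=sin²(Δφ/2)+cosφ1·cosφ2·sin²(Δλ/2)=0.2663195320; c=2·atan2(√a, √(1-a))=1.084493054; dist=6371·c=6909.305 ≈ 6909.3 km; running total=37851.7 km
Leg 3 bearing: y=sinΔλ·cosφ2=0.88211312, x=cosφ1·sinφ2-sinφ1·cosφ2·cosΔλ=0.05873842; θ=atan2(y, x)=86.1904° ≈ 86.2°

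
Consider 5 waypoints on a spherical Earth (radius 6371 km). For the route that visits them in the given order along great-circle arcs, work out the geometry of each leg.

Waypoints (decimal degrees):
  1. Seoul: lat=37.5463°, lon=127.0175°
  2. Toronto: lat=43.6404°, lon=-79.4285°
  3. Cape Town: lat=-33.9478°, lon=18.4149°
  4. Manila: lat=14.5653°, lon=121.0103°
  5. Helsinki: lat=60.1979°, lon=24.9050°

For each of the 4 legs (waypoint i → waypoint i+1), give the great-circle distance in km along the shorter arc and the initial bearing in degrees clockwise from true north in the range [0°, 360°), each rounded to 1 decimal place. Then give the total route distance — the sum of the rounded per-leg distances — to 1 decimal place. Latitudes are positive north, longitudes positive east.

Leg 1: dist=10602.0 km, bearing=18.9°
Leg 2: dist=13105.5 km, bearing=111.6°
Leg 3: dist=12052.7 km, bearing=84.5°
Leg 4: dist=8938.2 km, bearing=329.9°
Total: 44698.4 km

Leg 1: φ1=0.6553066, φ2=0.7616687, Δφ=0.1063621, Δλ=-3.6031624 rad; a=sin²(Δφ/2)+cosφ1·cosφ2·sin²(Δλ/2)=0.5465857579; c=2·atan2(√a, √(1-a))=1.664103175; dist=6371·c=10602.001 ≈ 10602.0 km; running total=10602.0 km
Leg 1 bearing: y=sinΔλ·cosφ2=0.32229631, x=cosφ1·sinφ2-sinφ1·cosφ2·cosΔλ=0.94204254; θ=atan2(y, x)=18.8871° ≈ 18.9°
Leg 2: φ1=0.7616687, φ2=-0.5925009, Δφ=-1.3541696, Δλ=1.7076895 rad; a=sin²(Δφ/2)+cosφ1·cosφ2·sin²(Δλ/2)=0.7336595627; c=2·atan2(√a, √(1-a))=2.057052307; dist=6371·c=13105.480 ≈ 13105.5 km; running total=23707.5 km
Leg 2 bearing: y=sinΔλ·cosφ2=0.82178608, x=cosφ1·sinφ2-sinφ1·cosφ2·cosΔλ=-0.32600687; θ=atan2(y, x)=111.6385° ≈ 111.6°
Leg 3: φ1=-0.5925009, φ2=0.2542124, Δφ=0.8467133, Δλ=1.7906275 rad; a=sin²(Δφ/2)+cosφ1·cosφ2·sin²(Δλ/2)=0.6577594890; c=2·atan2(√a, √(1-a))=1.891799846; dist=6371·c=12052.657 ≈ 12052.7 km; running total=35760.2 km
Leg 3 bearing: y=sinΔλ·cosφ2=0.94456936, x=cosφ1·sinφ2-sinφ1·cosφ2·cosΔλ=0.09075517; θ=atan2(y, x)=84.5118° ≈ 84.5°
Leg 4: φ1=0.2542124, φ2=1.0506516, Δφ=0.7964391, Δλ=-1.6773539 rad; a=sin²(Δφ/2)+cosφ1·cosφ2·sin²(Δλ/2)=0.4164684323; c=2·atan2(√a, √(1-a))=1.402946141; dist=6371·c=8938.170 ≈ 8938.2 km; running total=44698.4 km
Leg 4 bearing: y=sinΔλ·cosφ2=-0.49418680, x=cosφ1·sinφ2-sinφ1·cosφ2·cosΔλ=0.85315257; θ=atan2(y, x)=-30.0815° <0 so +360° → 329.9185° ≈ 329.9°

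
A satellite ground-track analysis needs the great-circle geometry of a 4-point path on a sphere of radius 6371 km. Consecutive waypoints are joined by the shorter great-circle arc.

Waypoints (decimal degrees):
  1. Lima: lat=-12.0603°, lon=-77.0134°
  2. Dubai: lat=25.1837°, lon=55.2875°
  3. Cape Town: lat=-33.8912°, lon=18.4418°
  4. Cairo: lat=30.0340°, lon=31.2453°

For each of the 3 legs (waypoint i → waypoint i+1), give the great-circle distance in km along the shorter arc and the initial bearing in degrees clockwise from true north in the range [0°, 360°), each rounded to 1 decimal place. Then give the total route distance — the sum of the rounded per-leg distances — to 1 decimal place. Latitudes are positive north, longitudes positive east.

Leg 1: dist=14810.9 km, bearing=66.7°
Leg 2: dist=7634.9 km, bearing=212.3°
Leg 3: dist=7234.3 km, bearing=12.2°
Total: 29680.1 km

Leg 1: φ1=-0.2104919, φ2=0.4395385, Δφ=0.6500304, Δλ=2.3090863 rad; a=sin²(Δφ/2)+cosφ1·cosφ2·sin²(Δλ/2)=0.8422590313; c=2·atan2(√a, √(1-a))=2.324738723; dist=6371·c=14810.910 ≈ 14810.9 km; running total=14810.9 km
Leg 1 bearing: y=sinΔλ·cosφ2=0.66931822, x=cosφ1·sinφ2-sinφ1·cosφ2·cosΔλ=0.28887392; θ=atan2(y, x)=66.6552° ≈ 66.7°
Leg 2: φ1=0.4395385, φ2=-0.5915130, Δφ=-1.0310515, Δλ=-0.6430788 rad; a=sin²(Δφ/2)+cosφ1·cosφ2·sin²(Δλ/2)=0.3180658595; c=2·atan2(√a, √(1-a))=1.198378820; dist=6371·c=7634.871 ≈ 7634.9 km; running total=22445.8 km
Leg 2 bearing: y=sinΔλ·cosφ2=-0.49777826, x=cosφ1·sinφ2-sinφ1·cosφ2·cosΔλ=-0.78728437; θ=atan2(y, x)=-147.6960° <0 so +360° → 212.3040° ≈ 212.3°
Leg 3: φ1=-0.5915130, φ2=0.5241922, Δφ=1.1157052, Δλ=0.2234632 rad; a=sin²(Δφ/2)+cosφ1·cosφ2·sin²(Δλ/2)=0.2891621140; c=2·atan2(√a, √(1-a))=1.135503684; dist=6371·c=7234.294 ≈ 7234.3 km; running total=29680.1 km
Leg 3 bearing: y=sinΔλ·cosφ2=0.19185243, x=cosφ1·sinφ2-sinφ1·cosφ2·cosΔλ=0.88621791; θ=atan2(y, x)=12.2152° ≈ 12.2°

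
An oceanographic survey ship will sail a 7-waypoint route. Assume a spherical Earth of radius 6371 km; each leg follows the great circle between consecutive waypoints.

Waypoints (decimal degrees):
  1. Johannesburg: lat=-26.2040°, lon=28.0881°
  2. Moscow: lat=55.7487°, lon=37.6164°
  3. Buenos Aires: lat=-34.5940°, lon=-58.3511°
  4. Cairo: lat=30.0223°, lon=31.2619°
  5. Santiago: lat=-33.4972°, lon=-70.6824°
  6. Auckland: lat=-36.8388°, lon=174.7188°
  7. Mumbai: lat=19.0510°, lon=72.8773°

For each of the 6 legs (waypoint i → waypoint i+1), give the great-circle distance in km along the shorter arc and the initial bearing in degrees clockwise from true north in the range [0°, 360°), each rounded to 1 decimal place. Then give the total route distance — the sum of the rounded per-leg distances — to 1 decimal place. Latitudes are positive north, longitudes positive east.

Leg 1: φ1=-0.4573461, φ2=0.9729984, Δφ=1.4303444, Δλ=0.1663002 rad; a=sin²(Δφ/2)+cosφ1·cosφ2·sin²(Δλ/2)=0.4334880885; c=2·atan2(√a, √(1-a))=1.437377030; dist=6371·c=9157.529 ≈ 9157.5 km; running total=9157.5 km
Leg 1 bearing: y=sinΔλ·cosφ2=0.09316687, x=cosφ1·sinφ2-sinφ1·cosφ2·cosΔλ=0.98672417; θ=atan2(y, x)=5.3939° ≈ 5.4°
Leg 2: φ1=0.9729984, φ2=-0.6037792, Δφ=-1.5767776, Δλ=-1.6749488 rad; a=sin²(Δφ/2)+cosφ1·cosφ2·sin²(Δλ/2)=0.7587317260; c=2·atan2(√a, √(1-a))=2.114680334; dist=6371·c=13472.628 ≈ 13472.6 km; running total=22630.1 km
Leg 2 bearing: y=sinΔλ·cosφ2=-0.81873495, x=cosφ1·sinφ2-sinφ1·cosφ2·cosΔλ=-0.24880646; θ=atan2(y, x)=-106.9036° <0 so +360° → 253.0964° ≈ 253.1°
Leg 3: φ1=-0.6037792, φ2=0.5239880, Δφ=1.1277672, Δλ=1.5640419 rad; a=sin²(Δφ/2)+cosφ1·cosφ2·sin²(Δλ/2)=0.6396279768; c=2·atan2(√a, √(1-a))=1.853815475; dist=6371·c=11810.658 ≈ 11810.7 km; running total=34440.8 km
Leg 3 bearing: y=sinΔλ·cosφ2=0.86581098, x=cosφ1·sinφ2-sinφ1·cosφ2·cosΔλ=0.41519568; θ=atan2(y, x)=64.3802° ≈ 64.4°
Leg 4: φ1=0.5239880, φ2=-0.5846364, Δφ=-1.1086244, Δλ=-1.7792637 rad; a=sin²(Δφ/2)+cosφ1·cosφ2·sin²(Δλ/2)=0.7127826963; c=2·atan2(√a, √(1-a))=2.010382914; dist=6371·c=12808.1495 ≈ 12808.1 km; running total=47248.9 km
Leg 4 bearing: y=sinΔλ·cosφ2=-0.81585796, x=cosφ1·sinφ2-sinφ1·cosφ2·cosΔλ=-0.39149697; θ=atan2(y, x)=-115.6345° <0 so +360° → 244.3655° ≈ 244.4°
Leg 5: φ1=-0.5846364, φ2=-0.6429584, Δφ=-0.0583219, Δλ=4.2830589 rad; a=sin²(Δφ/2)+cosφ1·cosφ2·sin²(Δλ/2)=0.4734578727; c=2·atan2(√a, √(1-a))=1.517687109; dist=6371·c=9669.185 ≈ 9669.2 km; running total=56918.1 km
Leg 5 bearing: y=sinΔλ·cosφ2=-0.72769185, x=cosφ1·sinφ2-sinφ1·cosφ2·cosΔλ=-0.68384693; θ=atan2(y, x)=-133.2209° <0 so +360° → 226.7791° ≈ 226.8°
Leg 6: φ1=-0.6429584, φ2=0.3325027, Δφ=0.9754610, Δλ=-1.7774695 rad; a=sin²(Δφ/2)+cosφ1·cosφ2·sin²(Δλ/2)=0.6754698264; c=2·atan2(√a, √(1-a))=1.929370718; dist=6371·c=12292.021 ≈ 12292.0 km; running total=69210.1 km
Leg 6 bearing: y=sinΔλ·cosφ2=-0.92511301, x=cosφ1·sinφ2-sinφ1·cosφ2·cosΔλ=0.14493886; θ=atan2(y, x)=-81.0958° <0 so +360° → 278.9042° ≈ 278.9°

Leg 1: dist=9157.5 km, bearing=5.4°
Leg 2: dist=13472.6 km, bearing=253.1°
Leg 3: dist=11810.7 km, bearing=64.4°
Leg 4: dist=12808.1 km, bearing=244.4°
Leg 5: dist=9669.2 km, bearing=226.8°
Leg 6: dist=12292.0 km, bearing=278.9°
Total: 69210.1 km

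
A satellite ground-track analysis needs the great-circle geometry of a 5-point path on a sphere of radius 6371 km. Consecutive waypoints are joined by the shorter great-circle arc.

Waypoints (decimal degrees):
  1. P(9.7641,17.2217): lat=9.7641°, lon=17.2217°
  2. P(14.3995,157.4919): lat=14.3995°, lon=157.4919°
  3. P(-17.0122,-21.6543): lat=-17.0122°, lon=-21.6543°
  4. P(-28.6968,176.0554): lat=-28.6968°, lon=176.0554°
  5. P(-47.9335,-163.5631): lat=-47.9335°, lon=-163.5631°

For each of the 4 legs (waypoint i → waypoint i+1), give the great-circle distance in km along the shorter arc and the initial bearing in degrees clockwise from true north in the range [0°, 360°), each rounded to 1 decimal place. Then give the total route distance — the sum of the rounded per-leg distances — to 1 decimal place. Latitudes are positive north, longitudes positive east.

Leg 1: dist=14876.1 km, bearing=59.0°
Leg 2: dist=19710.5 km, bearing=197.3°
Leg 3: dist=14587.6 km, bearing=200.8°
Leg 4: dist=2763.8 km, bearing=146.3°
Total: 51938.0 km

Leg 1: φ1=0.1704157, φ2=0.2513187, Δφ=0.0809030, Δλ=2.4481768 rad; a=sin²(Δφ/2)+cosφ1·cosφ2·sin²(Δλ/2)=0.8459711887; c=2·atan2(√a, √(1-a))=2.334972372; dist=6371·c=14876.109 ≈ 14876.1 km; running total=14876.1 km
Leg 1 bearing: y=sinΔλ·cosφ2=0.61908865, x=cosφ1·sinφ2-sinφ1·cosφ2·cosΔλ=0.37140946; θ=atan2(y, x)=59.0392° ≈ 59.0°
Leg 2: φ1=0.2513187, φ2=-0.2969189, Δφ=-0.5482376, Δλ=-3.1266910 rad; a=sin²(Δφ/2)+cosφ1·cosφ2·sin²(Δλ/2)=0.9994288283; c=2·atan2(√a, √(1-a))=3.093789706; dist=6371·c=19710.534 ≈ 19710.5 km; running total=34586.6 km
Leg 2 bearing: y=sinΔλ·cosφ2=-0.01424904, x=cosφ1·sinφ2-sinφ1·cosφ2·cosΔλ=-0.04561082; θ=atan2(y, x)=-162.6509° <0 so +360° → 197.3491° ≈ 197.3°
Leg 3: φ1=-0.2969189, φ2=-0.5008536, Δφ=-0.2039347, Δλ=3.4506852 rad; a=sin²(Δφ/2)+cosφ1·cosφ2·sin²(Δλ/2)=0.8292762956; c=2·atan2(√a, √(1-a))=2.289690087; dist=6371·c=14587.616 ≈ 14587.6 km; running total=49174.2 km
Leg 3 bearing: y=sinΔλ·cosφ2=-0.26683106, x=cosφ1·sinφ2-sinφ1·cosφ2·cosΔλ=-0.70364030; θ=atan2(y, x)=-159.2325° <0 so +360° → 200.7675° ≈ 200.8°
Leg 4: φ1=-0.5008536, φ2=-0.8365974, Δφ=-0.3357438, Δλ=-5.9274610 rad; a=sin²(Δφ/2)+cosφ1·cosφ2·sin²(Δλ/2)=0.0463138501; c=2·atan2(√a, √(1-a))=0.433806619; dist=6371·c=2763.782 ≈ 2763.8 km; running total=51938.0 km
Leg 4 bearing: y=sinΔλ·cosφ2=0.23333795, x=cosφ1·sinφ2-sinφ1·cosφ2·cosΔλ=-0.34961252; θ=atan2(y, x)=146.2801° ≈ 146.3°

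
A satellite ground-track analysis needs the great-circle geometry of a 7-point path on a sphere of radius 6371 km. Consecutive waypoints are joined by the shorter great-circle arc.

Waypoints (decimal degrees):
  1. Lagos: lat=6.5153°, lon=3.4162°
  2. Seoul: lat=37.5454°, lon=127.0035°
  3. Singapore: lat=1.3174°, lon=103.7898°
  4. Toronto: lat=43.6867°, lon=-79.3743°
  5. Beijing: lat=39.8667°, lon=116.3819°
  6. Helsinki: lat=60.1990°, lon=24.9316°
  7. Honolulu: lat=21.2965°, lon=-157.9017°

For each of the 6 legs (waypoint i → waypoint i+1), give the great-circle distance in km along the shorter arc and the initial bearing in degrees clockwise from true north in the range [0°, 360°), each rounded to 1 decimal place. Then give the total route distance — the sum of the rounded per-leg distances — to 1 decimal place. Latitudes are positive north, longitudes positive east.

Leg 1: dist=12399.2 km, bearing=45.2°
Leg 2: dist=4676.3 km, bearing=216.0°
Leg 3: dist=15000.9 km, bearing=3.2°
Leg 4: dist=10590.8 km, bearing=347.9°
Leg 5: dist=6323.4 km, bearing=323.6°
Leg 6: dist=10949.6 km, bearing=2.7°
Total: 59940.2 km

Leg 1: φ1=0.1137134, φ2=0.6552908, Δφ=0.5415774, Δλ=2.1570053 rad; a=sin²(Δφ/2)+cosφ1·cosφ2·sin²(Δλ/2)=0.6833210971; c=2·atan2(√a, √(1-a))=1.946193630; dist=6371·c=12399.200 ≈ 12399.2 km; running total=12399.2 km
Leg 1 bearing: y=sinΔλ·cosφ2=0.66049610, x=cosφ1·sinφ2-sinφ1·cosφ2·cosΔλ=0.65522393; θ=atan2(y, x)=45.2296° ≈ 45.2°
Leg 2: φ1=0.6552908, φ2=0.0229930, Δφ=-0.6322979, Δλ=-0.4051555 rad; a=sin²(Δφ/2)+cosφ1·cosφ2·sin²(Δλ/2)=0.1287506845; c=2·atan2(√a, √(1-a))=0.734003491; dist=6371·c=4676.336 ≈ 4676.3 km; running total=17075.5 km
Leg 2 bearing: y=sinΔλ·cosφ2=-0.39405749, x=cosφ1·sinφ2-sinφ1·cosφ2·cosΔλ=-0.54167747; θ=atan2(y, x)=-143.9650° <0 so +360° → 216.0350° ≈ 216.0°
Leg 3: φ1=0.0229930, φ2=0.7624768, Δφ=0.7394838, Δλ=-3.1968166 rad; a=sin²(Δφ/2)+cosφ1·cosφ2·sin²(Δλ/2)=0.8529770478; c=2·atan2(√a, √(1-a))=2.354565672; dist=6371·c=15000.938 ≈ 15000.9 km; running total=32076.4 km
Leg 3 bearing: y=sinΔλ·cosφ2=0.03991367, x=cosφ1·sinφ2-sinφ1·cosφ2·cosΔλ=0.70713203; θ=atan2(y, x)=3.2306° ≈ 3.2°
Leg 4: φ1=0.7624768, φ2=0.6958052, Δφ=-0.0666716, Δλ=3.4165902 rad; a=sin²(Δφ/2)+cosφ1·cosφ2·sin²(Δλ/2)=0.5457112300; c=2·atan2(√a, √(1-a))=1.662346621; dist=6371·c=10590.810 ≈ 10590.8 km; running total=42667.2 km
Leg 4 bearing: y=sinΔλ·cosφ2=-0.20842075, x=cosφ1·sinφ2-sinφ1·cosφ2·cosΔλ=0.97375702; θ=atan2(y, x)=-12.0812° <0 so +360° → 347.9188° ≈ 347.9°
Leg 5: φ1=0.6958052, φ2=1.0506708, Δφ=0.3548656, Δλ=-1.5961088 rad; a=sin²(Δφ/2)+cosφ1·cosφ2·sin²(Δλ/2)=0.2267096816; c=2·atan2(√a, √(1-a))=0.992520834; dist=6371·c=6323.350 ≈ 6323.4 km; running total=48990.6 km
Leg 5 bearing: y=sinΔλ·cosφ2=-0.49682990, x=cosφ1·sinφ2-sinφ1·cosφ2·cosΔλ=0.67409915; θ=atan2(y, x)=-36.3913° <0 so +360° → 323.6087° ≈ 323.6°
Leg 6: φ1=1.0506708, φ2=0.3716940, Δφ=-0.6789767, Δλ=-3.1910431 rad; a=sin²(Δφ/2)+cosφ1·cosφ2·sin²(Δλ/2)=0.5736605216; c=2·atan2(√a, √(1-a))=1.718655540; dist=6371·c=10949.554 ≈ 10949.6 km; running total=59940.2 km
Leg 6 bearing: y=sinΔλ·cosφ2=0.04605484, x=cosφ1·sinφ2-sinφ1·cosφ2·cosΔλ=0.98801592; θ=atan2(y, x)=2.6688° ≈ 2.7°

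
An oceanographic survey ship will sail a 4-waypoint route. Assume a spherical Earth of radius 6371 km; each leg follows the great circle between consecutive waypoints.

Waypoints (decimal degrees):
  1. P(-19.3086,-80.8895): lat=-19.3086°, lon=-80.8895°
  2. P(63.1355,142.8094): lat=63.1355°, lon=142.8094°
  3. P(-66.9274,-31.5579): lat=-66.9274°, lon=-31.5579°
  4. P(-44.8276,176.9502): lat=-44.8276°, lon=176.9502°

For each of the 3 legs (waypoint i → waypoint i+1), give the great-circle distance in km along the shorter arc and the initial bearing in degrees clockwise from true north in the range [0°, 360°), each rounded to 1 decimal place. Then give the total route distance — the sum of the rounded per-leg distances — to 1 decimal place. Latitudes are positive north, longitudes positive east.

Leg 1: φ1=-0.3369986, φ2=1.1019223, Δφ=1.4389210, Δλ=3.9042823 rad; a=sin²(Δφ/2)+cosφ1·cosφ2·sin²(Δλ/2)=0.8016481121; c=2·atan2(√a, √(1-a))=2.218424114; dist=6371·c=14133.580 ≈ 14133.6 km; running total=14133.6 km
Leg 1 bearing: y=sinΔλ·cosφ2=-0.31219110, x=cosφ1·sinφ2-sinφ1·cosφ2·cosΔλ=0.73387355; θ=atan2(y, x)=-23.0450° <0 so +360° → 336.9550° ≈ 337.0°
Leg 2: φ1=1.1019223, φ2=-1.1681035, Δφ=-2.2700258, Δλ=-3.0432835 rad; a=sin²(Δφ/2)+cosφ1·cosφ2·sin²(Δλ/2)=0.9984778751; c=2·atan2(√a, √(1-a))=3.063544006; dist=6371·c=19517.839 ≈ 19517.8 km; running total=33651.4 km
Leg 2 bearing: y=sinΔλ·cosφ2=-0.03846506, x=cosφ1·sinφ2-sinφ1·cosφ2·cosΔλ=-0.06782088; θ=atan2(y, x)=-150.4400° <0 so +360° → 209.5600° ≈ 209.6°
Leg 3: φ1=-1.1681035, φ2=-0.7823892, Δφ=0.3857143, Δλ=3.6391529 rad; a=sin²(Δφ/2)+cosφ1·cosφ2·sin²(Δλ/2)=0.2978302462; c=2·atan2(√a, √(1-a))=1.154539770; dist=6371·c=7355.573 ≈ 7355.6 km; running total=41007.0 km
Leg 3 bearing: y=sinΔλ·cosφ2=-0.33850400, x=cosφ1·sinφ2-sinφ1·cosφ2·cosΔλ=-0.84966146; θ=atan2(y, x)=-158.2777° <0 so +360° → 201.7223° ≈ 201.7°

Leg 1: dist=14133.6 km, bearing=337.0°
Leg 2: dist=19517.8 km, bearing=209.6°
Leg 3: dist=7355.6 km, bearing=201.7°
Total: 41007.0 km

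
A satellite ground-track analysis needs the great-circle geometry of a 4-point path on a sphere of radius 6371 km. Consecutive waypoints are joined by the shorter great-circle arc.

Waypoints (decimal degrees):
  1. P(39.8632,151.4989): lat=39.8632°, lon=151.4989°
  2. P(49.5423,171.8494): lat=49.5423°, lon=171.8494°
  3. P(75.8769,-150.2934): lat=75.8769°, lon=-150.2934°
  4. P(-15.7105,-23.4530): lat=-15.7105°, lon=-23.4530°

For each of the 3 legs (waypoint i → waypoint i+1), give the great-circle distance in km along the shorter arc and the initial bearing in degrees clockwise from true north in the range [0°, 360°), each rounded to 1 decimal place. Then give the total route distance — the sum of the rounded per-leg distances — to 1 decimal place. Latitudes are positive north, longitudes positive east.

Leg 1: φ1=0.6957441, φ2=0.8646763, Δφ=0.1689322, Δλ=0.3551832 rad; a=sin²(Δφ/2)+cosφ1·cosφ2·sin²(Δλ/2)=0.0226616496; c=2·atan2(√a, √(1-a))=0.302224636; dist=6371·c=1925.473 ≈ 1925.5 km; running total=1925.5 km
Leg 1 bearing: y=sinΔλ·cosφ2=0.22565817, x=cosφ1·sinφ2-sinφ1·cosφ2·cosΔλ=0.19408964; θ=atan2(y, x)=49.3010° ≈ 49.3°
Leg 2: φ1=0.8646763, φ2=1.3243017, Δφ=0.4596255, Δλ=-5.6224525 rad; a=sin²(Δφ/2)+cosφ1·cosφ2·sin²(Δλ/2)=0.0685517297; c=2·atan2(√a, √(1-a))=0.529822992; dist=6371·c=3375.502 ≈ 3375.5 km; running total=5301.0 km
Leg 2 bearing: y=sinΔλ·cosφ2=0.14974541, x=cosφ1·sinφ2-sinφ1·cosφ2·cosΔλ=0.48268610; θ=atan2(y, x)=17.2356° ≈ 17.2°
Leg 3: φ1=1.3243017, φ2=-0.2742000, Δφ=-1.5985017, Δλ=2.2137826 rad; a=sin²(Δφ/2)+cosφ1·cosφ2·sin²(Δλ/2)=0.7017149042; c=2·atan2(√a, √(1-a))=1.986058470; dist=6371·c=12653.179 ≈ 12653.2 km; running total=17954.2 km
Leg 3 bearing: y=sinΔλ·cosφ2=0.77041097, x=cosφ1·sinφ2-sinφ1·cosφ2·cosΔλ=0.49367128; θ=atan2(y, x)=57.3487° ≈ 57.3°

Leg 1: dist=1925.5 km, bearing=49.3°
Leg 2: dist=3375.5 km, bearing=17.2°
Leg 3: dist=12653.2 km, bearing=57.3°
Total: 17954.2 km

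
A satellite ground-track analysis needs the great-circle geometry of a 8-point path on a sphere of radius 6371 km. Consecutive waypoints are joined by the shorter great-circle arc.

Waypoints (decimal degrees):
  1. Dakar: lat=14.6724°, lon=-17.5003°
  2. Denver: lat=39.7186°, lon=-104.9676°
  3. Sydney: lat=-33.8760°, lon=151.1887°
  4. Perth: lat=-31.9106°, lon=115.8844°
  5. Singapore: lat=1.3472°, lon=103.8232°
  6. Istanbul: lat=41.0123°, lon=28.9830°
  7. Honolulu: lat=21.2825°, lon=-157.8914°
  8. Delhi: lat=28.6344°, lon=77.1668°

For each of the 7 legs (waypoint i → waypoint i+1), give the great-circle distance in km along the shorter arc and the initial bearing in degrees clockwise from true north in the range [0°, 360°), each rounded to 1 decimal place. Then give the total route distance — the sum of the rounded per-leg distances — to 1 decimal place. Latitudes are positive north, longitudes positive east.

Leg 1: φ1=0.2560817, φ2=0.6932203, Δφ=0.4371387, Δλ=-1.5265924 rad; a=sin²(Δφ/2)+cosφ1·cosφ2·sin²(Δλ/2)=0.4026300738; c=2·atan2(√a, √(1-a))=1.374804109; dist=6371·c=8758.877 ≈ 8758.9 km; running total=8758.9 km
Leg 1 bearing: y=sinΔλ·cosφ2=-0.76844078, x=cosφ1·sinφ2-sinφ1·cosφ2·cosΔλ=0.60956965; θ=atan2(y, x)=-51.5766° <0 so +360° → 308.4234° ≈ 308.4°
Leg 2: φ1=0.6932203, φ2=-0.5912477, Δφ=-1.2844681, Δλ=4.4707708 rad; a=sin²(Δφ/2)+cosφ1·cosφ2·sin²(Δλ/2)=0.7544957944; c=2·atan2(√a, √(1-a))=2.104809191; dist=6371·c=13409.739 ≈ 13409.7 km; running total=22168.6 km
Leg 2 bearing: y=sinΔλ·cosφ2=-0.80612891, x=cosφ1·sinφ2-sinφ1·cosφ2·cosΔλ=-0.30180082; θ=atan2(y, x)=-110.5250° <0 so +360° → 249.4750° ≈ 249.5°
Leg 3: φ1=-0.5912477, φ2=-0.5569450, Δφ=0.0343027, Δλ=-0.6161763 rad; a=sin²(Δφ/2)+cosφ1·cosφ2·sin²(Δλ/2)=0.0651001490; c=2·atan2(√a, √(1-a))=0.516000102; dist=6371·c=3287.437 ≈ 3287.4 km; running total=25456.0 km
Leg 3 bearing: y=sinΔλ·cosφ2=-0.49058025, x=cosφ1·sinφ2-sinφ1·cosφ2·cosΔλ=-0.05272090; θ=atan2(y, x)=-96.1338° <0 so +360° → 263.8662° ≈ 263.9°
Leg 4: φ1=-0.5569450, φ2=0.0235131, Δφ=0.5804581, Δλ=-0.2105077 rad; a=sin²(Δφ/2)+cosφ1·cosφ2·sin²(Δλ/2)=0.0912611184; c=2·atan2(√a, √(1-a))=0.613778203; dist=6371·c=3910.381 ≈ 3910.4 km; running total=29366.4 km
Leg 4 bearing: y=sinΔλ·cosφ2=-0.20889861, x=cosφ1·sinφ2-sinφ1·cosφ2·cosΔλ=0.53674154; θ=atan2(y, x)=-21.2659° <0 so +360° → 338.7341° ≈ 338.7°
Leg 5: φ1=0.0235131, φ2=0.7157997, Δφ=0.6922866, Δλ=-1.3062079 rad; a=sin²(Δφ/2)+cosφ1·cosφ2·sin²(Δλ/2)=0.3936486943; c=2·atan2(√a, √(1-a))=1.356456292; dist=6371·c=8641.983 ≈ 8642.0 km; running total=38008.4 km
Leg 5 bearing: y=sinΔλ·cosφ2=-0.72830989, x=cosφ1·sinφ2-sinφ1·cosφ2·cosΔλ=0.65140026; θ=atan2(y, x)=-48.1906° <0 so +360° → 311.8094° ≈ 311.8°
Leg 6: φ1=0.7157997, φ2=0.3714497, Δφ=-0.3443500, Δλ=-3.2615736 rad; a=sin²(Δφ/2)+cosφ1·cosφ2·sin²(Δλ/2)=0.7299338475; c=2·atan2(√a, √(1-a))=2.048642525; dist=6371·c=13051.902 ≈ 13051.9 km; running total=51060.3 km
Leg 6 bearing: y=sinΔλ·cosφ2=0.11153043, x=cosφ1·sinφ2-sinφ1·cosφ2·cosΔλ=0.88095554; θ=atan2(y, x)=7.2154° ≈ 7.2°
Leg 7: φ1=0.3714497, φ2=0.4997646, Δφ=0.1283149, Δλ=4.1025395 rad; a=sin²(Δφ/2)+cosφ1·cosφ2·sin²(Δλ/2)=0.6472358207; c=2·atan2(√a, √(1-a))=1.869698926; dist=6371·c=11911.852 ≈ 11911.9 km; running total=62972.2 km
Leg 7 bearing: y=sinΔλ·cosφ2=-0.71947699, x=cosφ1·sinφ2-sinφ1·cosφ2·cosΔλ=0.62899866; θ=atan2(y, x)=-48.8386° <0 so +360° → 311.1614° ≈ 311.2°

Leg 1: dist=8758.9 km, bearing=308.4°
Leg 2: dist=13409.7 km, bearing=249.5°
Leg 3: dist=3287.4 km, bearing=263.9°
Leg 4: dist=3910.4 km, bearing=338.7°
Leg 5: dist=8642.0 km, bearing=311.8°
Leg 6: dist=13051.9 km, bearing=7.2°
Leg 7: dist=11911.9 km, bearing=311.2°
Total: 62972.2 km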